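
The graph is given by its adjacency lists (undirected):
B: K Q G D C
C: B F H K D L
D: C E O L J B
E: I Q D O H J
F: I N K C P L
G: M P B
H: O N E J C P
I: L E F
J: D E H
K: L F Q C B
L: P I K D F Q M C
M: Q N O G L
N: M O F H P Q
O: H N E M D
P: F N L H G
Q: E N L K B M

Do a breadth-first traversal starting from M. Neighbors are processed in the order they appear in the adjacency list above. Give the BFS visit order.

M Q N O G L E K B F H P D I C J

Visit M; enqueue Q, N, O, G, L → queue [Q, N, O, G, L]
Visit Q; enqueue E, K, B → queue [N, O, G, L, E, K, B]
Visit N; enqueue F, H, P → queue [O, G, L, E, K, B, F, H, P]
Visit O; enqueue D → queue [G, L, E, K, B, F, H, P, D]
Visit G → queue [L, E, K, B, F, H, P, D]
Visit L; enqueue I, C → queue [E, K, B, F, H, P, D, I, C]
Visit E; enqueue J → queue [K, B, F, H, P, D, I, C, J]
Visit K → queue [B, F, H, P, D, I, C, J]
Visit B → queue [F, H, P, D, I, C, J]
Visit F → queue [H, P, D, I, C, J]
Visit H → queue [P, D, I, C, J]
Visit P → queue [D, I, C, J]
Visit D → queue [I, C, J]
Visit I → queue [C, J]
Visit C → queue [J]
Visit J → queue []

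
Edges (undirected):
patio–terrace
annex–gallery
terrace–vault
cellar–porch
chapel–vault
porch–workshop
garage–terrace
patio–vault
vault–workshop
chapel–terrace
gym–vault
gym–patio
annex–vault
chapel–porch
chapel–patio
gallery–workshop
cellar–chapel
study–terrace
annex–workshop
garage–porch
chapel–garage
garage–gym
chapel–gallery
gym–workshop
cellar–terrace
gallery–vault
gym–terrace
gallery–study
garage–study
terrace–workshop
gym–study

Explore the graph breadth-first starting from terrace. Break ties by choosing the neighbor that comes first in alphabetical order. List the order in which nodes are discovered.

terrace cellar chapel garage gym patio study vault workshop porch gallery annex

Visit terrace; enqueue cellar, chapel, garage, gym, patio, study, vault, workshop → queue [cellar, chapel, garage, gym, patio, study, vault, workshop]
Visit cellar; enqueue porch → queue [chapel, garage, gym, patio, study, vault, workshop, porch]
Visit chapel; enqueue gallery → queue [garage, gym, patio, study, vault, workshop, porch, gallery]
Visit garage → queue [gym, patio, study, vault, workshop, porch, gallery]
Visit gym → queue [patio, study, vault, workshop, porch, gallery]
Visit patio → queue [study, vault, workshop, porch, gallery]
Visit study → queue [vault, workshop, porch, gallery]
Visit vault; enqueue annex → queue [workshop, porch, gallery, annex]
Visit workshop → queue [porch, gallery, annex]
Visit porch → queue [gallery, annex]
Visit gallery → queue [annex]
Visit annex → queue []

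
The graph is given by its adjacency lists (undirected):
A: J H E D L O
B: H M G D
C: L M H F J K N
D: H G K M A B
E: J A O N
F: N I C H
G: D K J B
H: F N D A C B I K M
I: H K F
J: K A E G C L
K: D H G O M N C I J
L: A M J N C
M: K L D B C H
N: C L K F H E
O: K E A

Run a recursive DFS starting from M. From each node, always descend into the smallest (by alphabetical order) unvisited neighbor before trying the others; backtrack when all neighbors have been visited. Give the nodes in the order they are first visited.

M -> B -> D -> A -> E -> J -> C -> F -> H -> I -> K -> G -> N -> L -> O

Visit M
M → B
B → D
D → A
A → E
E → J
J → C
C → F
F → H
H → I
I → K
K → G
K → N
N → L
K → O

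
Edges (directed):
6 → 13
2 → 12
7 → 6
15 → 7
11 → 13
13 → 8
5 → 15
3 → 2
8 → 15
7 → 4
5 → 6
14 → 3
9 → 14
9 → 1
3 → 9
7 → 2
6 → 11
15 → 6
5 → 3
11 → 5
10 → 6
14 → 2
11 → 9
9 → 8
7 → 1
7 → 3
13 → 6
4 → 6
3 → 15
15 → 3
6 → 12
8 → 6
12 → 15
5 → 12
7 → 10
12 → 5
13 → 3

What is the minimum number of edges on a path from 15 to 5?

Level 0: 15
Level 1: 3, 6, 7
Level 2: 1, 2, 4, 9, 10, 11, 12, 13
Level 3: 5, 8, 14
5 first appears at level 3.

3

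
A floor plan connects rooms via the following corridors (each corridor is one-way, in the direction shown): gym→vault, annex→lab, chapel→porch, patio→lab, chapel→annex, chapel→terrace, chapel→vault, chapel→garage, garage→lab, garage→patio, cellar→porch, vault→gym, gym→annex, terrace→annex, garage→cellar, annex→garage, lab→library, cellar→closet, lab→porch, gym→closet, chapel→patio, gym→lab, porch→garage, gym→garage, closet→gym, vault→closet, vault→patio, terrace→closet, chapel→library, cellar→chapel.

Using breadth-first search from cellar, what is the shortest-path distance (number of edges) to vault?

2

Level 0: cellar
Level 1: chapel, closet, porch
Level 2: annex, garage, gym, library, patio, terrace, vault
Level 3: lab
vault first appears at level 2.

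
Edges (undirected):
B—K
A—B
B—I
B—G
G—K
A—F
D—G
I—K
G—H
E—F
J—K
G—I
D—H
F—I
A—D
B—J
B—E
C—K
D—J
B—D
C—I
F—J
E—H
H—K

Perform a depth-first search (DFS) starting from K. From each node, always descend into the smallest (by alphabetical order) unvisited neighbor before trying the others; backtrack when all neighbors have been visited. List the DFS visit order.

Visit K
K → B
B → A
A → D
D → G
G → H
H → E
E → F
F → I
I → C
F → J

K → B → A → D → G → H → E → F → I → C → J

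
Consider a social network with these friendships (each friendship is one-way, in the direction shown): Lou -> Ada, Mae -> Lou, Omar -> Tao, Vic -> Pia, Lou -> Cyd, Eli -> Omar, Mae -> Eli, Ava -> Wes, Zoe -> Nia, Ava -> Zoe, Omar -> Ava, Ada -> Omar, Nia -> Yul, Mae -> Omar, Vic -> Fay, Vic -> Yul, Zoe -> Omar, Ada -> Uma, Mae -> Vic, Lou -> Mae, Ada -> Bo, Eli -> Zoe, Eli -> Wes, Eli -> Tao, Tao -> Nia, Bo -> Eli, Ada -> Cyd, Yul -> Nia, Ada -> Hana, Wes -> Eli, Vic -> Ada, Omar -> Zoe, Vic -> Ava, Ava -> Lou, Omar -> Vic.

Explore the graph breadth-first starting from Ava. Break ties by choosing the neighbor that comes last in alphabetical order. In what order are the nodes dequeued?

Visit Ava; enqueue Zoe, Wes, Lou → queue [Zoe, Wes, Lou]
Visit Zoe; enqueue Omar, Nia → queue [Wes, Lou, Omar, Nia]
Visit Wes; enqueue Eli → queue [Lou, Omar, Nia, Eli]
Visit Lou; enqueue Mae, Cyd, Ada → queue [Omar, Nia, Eli, Mae, Cyd, Ada]
Visit Omar; enqueue Vic, Tao → queue [Nia, Eli, Mae, Cyd, Ada, Vic, Tao]
Visit Nia; enqueue Yul → queue [Eli, Mae, Cyd, Ada, Vic, Tao, Yul]
Visit Eli → queue [Mae, Cyd, Ada, Vic, Tao, Yul]
Visit Mae → queue [Cyd, Ada, Vic, Tao, Yul]
Visit Cyd → queue [Ada, Vic, Tao, Yul]
Visit Ada; enqueue Uma, Hana, Bo → queue [Vic, Tao, Yul, Uma, Hana, Bo]
Visit Vic; enqueue Pia, Fay → queue [Tao, Yul, Uma, Hana, Bo, Pia, Fay]
Visit Tao → queue [Yul, Uma, Hana, Bo, Pia, Fay]
Visit Yul → queue [Uma, Hana, Bo, Pia, Fay]
Visit Uma → queue [Hana, Bo, Pia, Fay]
Visit Hana → queue [Bo, Pia, Fay]
Visit Bo → queue [Pia, Fay]
Visit Pia → queue [Fay]
Visit Fay → queue []

Ava, Zoe, Wes, Lou, Omar, Nia, Eli, Mae, Cyd, Ada, Vic, Tao, Yul, Uma, Hana, Bo, Pia, Fay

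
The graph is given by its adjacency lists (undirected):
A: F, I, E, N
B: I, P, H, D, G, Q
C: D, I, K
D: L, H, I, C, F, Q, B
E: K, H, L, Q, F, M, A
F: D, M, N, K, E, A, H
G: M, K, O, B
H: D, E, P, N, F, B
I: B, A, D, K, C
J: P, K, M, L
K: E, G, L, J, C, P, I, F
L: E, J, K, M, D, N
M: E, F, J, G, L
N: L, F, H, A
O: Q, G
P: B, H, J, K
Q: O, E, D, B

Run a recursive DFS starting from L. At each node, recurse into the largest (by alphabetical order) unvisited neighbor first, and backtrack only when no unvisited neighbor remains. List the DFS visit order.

L N H P K J M G O Q E F D I C B A

Visit L
L → N
N → H
H → P
P → K
K → J
J → M
M → G
G → O
O → Q
Q → E
E → F
F → D
D → I
I → C
I → B
I → A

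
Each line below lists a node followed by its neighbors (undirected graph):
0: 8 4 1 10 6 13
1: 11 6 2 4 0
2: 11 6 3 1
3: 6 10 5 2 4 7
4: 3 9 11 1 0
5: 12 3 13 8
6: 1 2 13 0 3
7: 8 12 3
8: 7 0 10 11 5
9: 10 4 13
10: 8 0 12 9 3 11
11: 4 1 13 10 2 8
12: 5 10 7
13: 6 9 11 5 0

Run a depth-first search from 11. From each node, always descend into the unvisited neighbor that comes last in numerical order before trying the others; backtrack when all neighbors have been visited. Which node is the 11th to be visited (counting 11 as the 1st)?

Visit 11
11 → 13
13 → 9
9 → 10
10 → 12
12 → 7
7 → 8
8 → 5
5 → 3
3 → 6
6 → 2
2 → 1
1 → 4
4 → 0

Visit order: 11, 13, 9, 10, 12, 7, 8, 5, 3, 6, 2, 1, 4, 0

2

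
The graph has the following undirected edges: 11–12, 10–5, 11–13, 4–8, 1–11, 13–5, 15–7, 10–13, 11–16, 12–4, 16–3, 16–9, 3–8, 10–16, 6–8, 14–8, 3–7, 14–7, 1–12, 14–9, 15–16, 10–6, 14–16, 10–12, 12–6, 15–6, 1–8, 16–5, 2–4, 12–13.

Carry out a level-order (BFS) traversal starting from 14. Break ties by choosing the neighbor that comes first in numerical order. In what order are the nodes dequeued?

14, 7, 8, 9, 16, 3, 15, 1, 4, 6, 5, 10, 11, 12, 2, 13

Visit 14; enqueue 7, 8, 9, 16 → queue [7, 8, 9, 16]
Visit 7; enqueue 3, 15 → queue [8, 9, 16, 3, 15]
Visit 8; enqueue 1, 4, 6 → queue [9, 16, 3, 15, 1, 4, 6]
Visit 9 → queue [16, 3, 15, 1, 4, 6]
Visit 16; enqueue 5, 10, 11 → queue [3, 15, 1, 4, 6, 5, 10, 11]
Visit 3 → queue [15, 1, 4, 6, 5, 10, 11]
Visit 15 → queue [1, 4, 6, 5, 10, 11]
Visit 1; enqueue 12 → queue [4, 6, 5, 10, 11, 12]
Visit 4; enqueue 2 → queue [6, 5, 10, 11, 12, 2]
Visit 6 → queue [5, 10, 11, 12, 2]
Visit 5; enqueue 13 → queue [10, 11, 12, 2, 13]
Visit 10 → queue [11, 12, 2, 13]
Visit 11 → queue [12, 2, 13]
Visit 12 → queue [2, 13]
Visit 2 → queue [13]
Visit 13 → queue []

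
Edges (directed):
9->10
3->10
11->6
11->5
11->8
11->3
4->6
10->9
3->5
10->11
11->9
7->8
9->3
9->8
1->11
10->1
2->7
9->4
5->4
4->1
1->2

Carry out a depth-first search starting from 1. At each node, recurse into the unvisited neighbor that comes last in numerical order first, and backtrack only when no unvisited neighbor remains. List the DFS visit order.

Visit 1
1 → 11
11 → 9
9 → 10
9 → 8
9 → 4
4 → 6
9 → 3
3 → 5
1 → 2
2 → 7

1 -> 11 -> 9 -> 10 -> 8 -> 4 -> 6 -> 3 -> 5 -> 2 -> 7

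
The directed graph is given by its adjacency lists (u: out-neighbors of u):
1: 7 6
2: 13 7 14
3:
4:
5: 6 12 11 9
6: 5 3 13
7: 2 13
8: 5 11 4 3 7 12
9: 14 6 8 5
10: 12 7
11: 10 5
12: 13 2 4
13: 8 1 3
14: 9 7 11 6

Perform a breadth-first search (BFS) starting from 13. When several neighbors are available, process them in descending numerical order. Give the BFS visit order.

Visit 13; enqueue 8, 3, 1 → queue [8, 3, 1]
Visit 8; enqueue 12, 11, 7, 5, 4 → queue [3, 1, 12, 11, 7, 5, 4]
Visit 3 → queue [1, 12, 11, 7, 5, 4]
Visit 1; enqueue 6 → queue [12, 11, 7, 5, 4, 6]
Visit 12; enqueue 2 → queue [11, 7, 5, 4, 6, 2]
Visit 11; enqueue 10 → queue [7, 5, 4, 6, 2, 10]
Visit 7 → queue [5, 4, 6, 2, 10]
Visit 5; enqueue 9 → queue [4, 6, 2, 10, 9]
Visit 4 → queue [6, 2, 10, 9]
Visit 6 → queue [2, 10, 9]
Visit 2; enqueue 14 → queue [10, 9, 14]
Visit 10 → queue [9, 14]
Visit 9 → queue [14]
Visit 14 → queue []

13 → 8 → 3 → 1 → 12 → 11 → 7 → 5 → 4 → 6 → 2 → 10 → 9 → 14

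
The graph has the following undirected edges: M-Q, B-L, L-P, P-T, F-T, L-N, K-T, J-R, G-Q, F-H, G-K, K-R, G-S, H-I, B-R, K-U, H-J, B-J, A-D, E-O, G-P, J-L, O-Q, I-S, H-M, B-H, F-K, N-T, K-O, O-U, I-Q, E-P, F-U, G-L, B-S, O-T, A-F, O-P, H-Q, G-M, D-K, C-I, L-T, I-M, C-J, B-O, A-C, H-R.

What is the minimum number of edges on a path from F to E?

Level 0: F
Level 1: A, H, K, T, U
Level 2: B, C, D, G, I, J, L, M, N, O, P, Q, R
Level 3: E, S
E first appears at level 3.

3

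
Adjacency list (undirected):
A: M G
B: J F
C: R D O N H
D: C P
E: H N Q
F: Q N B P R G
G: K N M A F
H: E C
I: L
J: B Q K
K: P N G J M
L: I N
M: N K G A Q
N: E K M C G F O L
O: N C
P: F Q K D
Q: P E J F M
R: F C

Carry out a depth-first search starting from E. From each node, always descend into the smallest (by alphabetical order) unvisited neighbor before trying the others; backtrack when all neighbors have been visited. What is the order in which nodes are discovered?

E → H → C → D → P → F → B → J → K → G → A → M → N → L → I → O → Q → R

Visit E
E → H
H → C
C → D
D → P
P → F
F → B
B → J
J → K
K → G
G → A
A → M
M → N
N → L
L → I
N → O
M → Q
F → R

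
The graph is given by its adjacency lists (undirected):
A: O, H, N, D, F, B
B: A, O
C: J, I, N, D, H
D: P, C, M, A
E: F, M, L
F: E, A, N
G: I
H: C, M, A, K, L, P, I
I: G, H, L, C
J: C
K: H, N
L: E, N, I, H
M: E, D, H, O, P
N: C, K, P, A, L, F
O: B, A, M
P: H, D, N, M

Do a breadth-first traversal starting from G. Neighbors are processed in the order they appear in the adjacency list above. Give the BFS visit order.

Visit G; enqueue I → queue [I]
Visit I; enqueue H, L, C → queue [H, L, C]
Visit H; enqueue M, A, K, P → queue [L, C, M, A, K, P]
Visit L; enqueue E, N → queue [C, M, A, K, P, E, N]
Visit C; enqueue J, D → queue [M, A, K, P, E, N, J, D]
Visit M; enqueue O → queue [A, K, P, E, N, J, D, O]
Visit A; enqueue F, B → queue [K, P, E, N, J, D, O, F, B]
Visit K → queue [P, E, N, J, D, O, F, B]
Visit P → queue [E, N, J, D, O, F, B]
Visit E → queue [N, J, D, O, F, B]
Visit N → queue [J, D, O, F, B]
Visit J → queue [D, O, F, B]
Visit D → queue [O, F, B]
Visit O → queue [F, B]
Visit F → queue [B]
Visit B → queue []

G I H L C M A K P E N J D O F B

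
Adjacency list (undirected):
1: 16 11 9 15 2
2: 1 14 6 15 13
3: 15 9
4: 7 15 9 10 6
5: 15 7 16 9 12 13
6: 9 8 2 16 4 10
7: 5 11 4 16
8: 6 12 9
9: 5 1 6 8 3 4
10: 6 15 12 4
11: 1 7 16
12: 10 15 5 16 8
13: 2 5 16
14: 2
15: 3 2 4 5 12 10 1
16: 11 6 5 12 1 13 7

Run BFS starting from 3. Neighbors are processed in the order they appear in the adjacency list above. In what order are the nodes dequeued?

3, 15, 9, 2, 4, 5, 12, 10, 1, 6, 8, 14, 13, 7, 16, 11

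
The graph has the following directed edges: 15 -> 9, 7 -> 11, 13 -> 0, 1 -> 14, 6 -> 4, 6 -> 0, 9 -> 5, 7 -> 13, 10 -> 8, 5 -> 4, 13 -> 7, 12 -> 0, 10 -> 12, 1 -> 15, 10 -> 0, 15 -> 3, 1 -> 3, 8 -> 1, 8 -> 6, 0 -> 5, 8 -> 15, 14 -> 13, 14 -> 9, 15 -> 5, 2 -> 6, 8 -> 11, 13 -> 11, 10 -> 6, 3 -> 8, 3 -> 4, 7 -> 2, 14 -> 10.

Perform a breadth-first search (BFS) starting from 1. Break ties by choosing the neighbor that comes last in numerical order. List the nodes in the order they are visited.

1 -> 15 -> 14 -> 3 -> 9 -> 5 -> 13 -> 10 -> 8 -> 4 -> 11 -> 7 -> 0 -> 12 -> 6 -> 2

Visit 1; enqueue 15, 14, 3 → queue [15, 14, 3]
Visit 15; enqueue 9, 5 → queue [14, 3, 9, 5]
Visit 14; enqueue 13, 10 → queue [3, 9, 5, 13, 10]
Visit 3; enqueue 8, 4 → queue [9, 5, 13, 10, 8, 4]
Visit 9 → queue [5, 13, 10, 8, 4]
Visit 5 → queue [13, 10, 8, 4]
Visit 13; enqueue 11, 7, 0 → queue [10, 8, 4, 11, 7, 0]
Visit 10; enqueue 12, 6 → queue [8, 4, 11, 7, 0, 12, 6]
Visit 8 → queue [4, 11, 7, 0, 12, 6]
Visit 4 → queue [11, 7, 0, 12, 6]
Visit 11 → queue [7, 0, 12, 6]
Visit 7; enqueue 2 → queue [0, 12, 6, 2]
Visit 0 → queue [12, 6, 2]
Visit 12 → queue [6, 2]
Visit 6 → queue [2]
Visit 2 → queue []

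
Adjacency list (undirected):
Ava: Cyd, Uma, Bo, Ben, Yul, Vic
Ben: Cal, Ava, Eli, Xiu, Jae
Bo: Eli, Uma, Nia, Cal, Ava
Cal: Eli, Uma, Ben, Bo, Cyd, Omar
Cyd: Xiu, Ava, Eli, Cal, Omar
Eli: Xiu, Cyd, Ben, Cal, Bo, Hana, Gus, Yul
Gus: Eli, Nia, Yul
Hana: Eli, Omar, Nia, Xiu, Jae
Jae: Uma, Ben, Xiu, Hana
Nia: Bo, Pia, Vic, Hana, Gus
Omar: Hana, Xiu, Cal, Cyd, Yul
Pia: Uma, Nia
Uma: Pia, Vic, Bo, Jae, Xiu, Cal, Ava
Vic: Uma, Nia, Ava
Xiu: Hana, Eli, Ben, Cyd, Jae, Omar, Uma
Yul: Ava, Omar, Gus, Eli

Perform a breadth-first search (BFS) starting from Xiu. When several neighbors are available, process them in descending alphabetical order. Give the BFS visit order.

Visit Xiu; enqueue Uma, Omar, Jae, Hana, Eli, Cyd, Ben → queue [Uma, Omar, Jae, Hana, Eli, Cyd, Ben]
Visit Uma; enqueue Vic, Pia, Cal, Bo, Ava → queue [Omar, Jae, Hana, Eli, Cyd, Ben, Vic, Pia, Cal, Bo, Ava]
Visit Omar; enqueue Yul → queue [Jae, Hana, Eli, Cyd, Ben, Vic, Pia, Cal, Bo, Ava, Yul]
Visit Jae → queue [Hana, Eli, Cyd, Ben, Vic, Pia, Cal, Bo, Ava, Yul]
Visit Hana; enqueue Nia → queue [Eli, Cyd, Ben, Vic, Pia, Cal, Bo, Ava, Yul, Nia]
Visit Eli; enqueue Gus → queue [Cyd, Ben, Vic, Pia, Cal, Bo, Ava, Yul, Nia, Gus]
Visit Cyd → queue [Ben, Vic, Pia, Cal, Bo, Ava, Yul, Nia, Gus]
Visit Ben → queue [Vic, Pia, Cal, Bo, Ava, Yul, Nia, Gus]
Visit Vic → queue [Pia, Cal, Bo, Ava, Yul, Nia, Gus]
Visit Pia → queue [Cal, Bo, Ava, Yul, Nia, Gus]
Visit Cal → queue [Bo, Ava, Yul, Nia, Gus]
Visit Bo → queue [Ava, Yul, Nia, Gus]
Visit Ava → queue [Yul, Nia, Gus]
Visit Yul → queue [Nia, Gus]
Visit Nia → queue [Gus]
Visit Gus → queue []

Xiu → Uma → Omar → Jae → Hana → Eli → Cyd → Ben → Vic → Pia → Cal → Bo → Ava → Yul → Nia → Gus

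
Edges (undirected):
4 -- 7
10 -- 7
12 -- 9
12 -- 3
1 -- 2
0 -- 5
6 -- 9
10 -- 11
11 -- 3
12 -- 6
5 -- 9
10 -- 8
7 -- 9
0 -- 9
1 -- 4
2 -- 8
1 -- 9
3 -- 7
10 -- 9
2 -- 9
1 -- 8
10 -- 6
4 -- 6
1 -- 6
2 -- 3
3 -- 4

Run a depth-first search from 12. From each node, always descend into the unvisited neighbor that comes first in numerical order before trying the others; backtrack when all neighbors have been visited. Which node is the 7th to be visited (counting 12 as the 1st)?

9

Visit 12
12 → 3
3 → 2
2 → 1
1 → 4
4 → 6
6 → 9
9 → 0
0 → 5
9 → 7
7 → 10
10 → 8
10 → 11

Visit order: 12, 3, 2, 1, 4, 6, 9, 0, 5, 7, 10, 8, 11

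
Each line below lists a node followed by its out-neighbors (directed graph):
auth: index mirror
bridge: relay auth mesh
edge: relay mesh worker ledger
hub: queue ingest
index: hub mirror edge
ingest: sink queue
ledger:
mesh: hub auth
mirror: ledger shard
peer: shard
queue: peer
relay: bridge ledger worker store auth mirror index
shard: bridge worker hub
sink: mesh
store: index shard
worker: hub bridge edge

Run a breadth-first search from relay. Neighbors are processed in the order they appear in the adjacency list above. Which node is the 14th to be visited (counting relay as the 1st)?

Visit relay; enqueue bridge, ledger, worker, store, auth, mirror, index → queue [bridge, ledger, worker, store, auth, mirror, index]
Visit bridge; enqueue mesh → queue [ledger, worker, store, auth, mirror, index, mesh]
Visit ledger → queue [worker, store, auth, mirror, index, mesh]
Visit worker; enqueue hub, edge → queue [store, auth, mirror, index, mesh, hub, edge]
Visit store; enqueue shard → queue [auth, mirror, index, mesh, hub, edge, shard]
Visit auth → queue [mirror, index, mesh, hub, edge, shard]
Visit mirror → queue [index, mesh, hub, edge, shard]
Visit index → queue [mesh, hub, edge, shard]
Visit mesh → queue [hub, edge, shard]
Visit hub; enqueue queue, ingest → queue [edge, shard, queue, ingest]
Visit edge → queue [shard, queue, ingest]
Visit shard → queue [queue, ingest]
Visit queue; enqueue peer → queue [ingest, peer]
Visit ingest; enqueue sink → queue [peer, sink]
Visit peer → queue [sink]
Visit sink → queue []

Visit order: relay, bridge, ledger, worker, store, auth, mirror, index, mesh, hub, edge, shard, queue, ingest, peer, sink

ingest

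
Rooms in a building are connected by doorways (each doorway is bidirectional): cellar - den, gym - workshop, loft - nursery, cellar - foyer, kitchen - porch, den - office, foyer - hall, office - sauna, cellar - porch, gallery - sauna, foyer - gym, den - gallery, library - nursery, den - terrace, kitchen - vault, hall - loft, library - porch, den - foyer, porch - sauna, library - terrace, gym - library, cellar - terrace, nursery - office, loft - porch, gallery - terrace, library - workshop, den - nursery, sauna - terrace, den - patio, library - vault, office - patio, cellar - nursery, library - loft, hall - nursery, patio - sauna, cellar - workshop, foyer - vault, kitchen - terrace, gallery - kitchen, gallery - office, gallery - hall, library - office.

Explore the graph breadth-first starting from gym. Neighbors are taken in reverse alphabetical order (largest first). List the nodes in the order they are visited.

gym workshop library foyer cellar vault terrace porch office nursery loft hall den kitchen sauna gallery patio

Visit gym; enqueue workshop, library, foyer → queue [workshop, library, foyer]
Visit workshop; enqueue cellar → queue [library, foyer, cellar]
Visit library; enqueue vault, terrace, porch, office, nursery, loft → queue [foyer, cellar, vault, terrace, porch, office, nursery, loft]
Visit foyer; enqueue hall, den → queue [cellar, vault, terrace, porch, office, nursery, loft, hall, den]
Visit cellar → queue [vault, terrace, porch, office, nursery, loft, hall, den]
Visit vault; enqueue kitchen → queue [terrace, porch, office, nursery, loft, hall, den, kitchen]
Visit terrace; enqueue sauna, gallery → queue [porch, office, nursery, loft, hall, den, kitchen, sauna, gallery]
Visit porch → queue [office, nursery, loft, hall, den, kitchen, sauna, gallery]
Visit office; enqueue patio → queue [nursery, loft, hall, den, kitchen, sauna, gallery, patio]
Visit nursery → queue [loft, hall, den, kitchen, sauna, gallery, patio]
Visit loft → queue [hall, den, kitchen, sauna, gallery, patio]
Visit hall → queue [den, kitchen, sauna, gallery, patio]
Visit den → queue [kitchen, sauna, gallery, patio]
Visit kitchen → queue [sauna, gallery, patio]
Visit sauna → queue [gallery, patio]
Visit gallery → queue [patio]
Visit patio → queue []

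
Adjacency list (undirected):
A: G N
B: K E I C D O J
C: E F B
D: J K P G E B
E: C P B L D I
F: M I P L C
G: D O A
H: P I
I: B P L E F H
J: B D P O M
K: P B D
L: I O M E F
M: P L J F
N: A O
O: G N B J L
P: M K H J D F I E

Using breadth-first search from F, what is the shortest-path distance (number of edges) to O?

2

Level 0: F
Level 1: C, I, L, M, P
Level 2: B, D, E, H, J, K, O
Level 3: G, N
Level 4: A
O first appears at level 2.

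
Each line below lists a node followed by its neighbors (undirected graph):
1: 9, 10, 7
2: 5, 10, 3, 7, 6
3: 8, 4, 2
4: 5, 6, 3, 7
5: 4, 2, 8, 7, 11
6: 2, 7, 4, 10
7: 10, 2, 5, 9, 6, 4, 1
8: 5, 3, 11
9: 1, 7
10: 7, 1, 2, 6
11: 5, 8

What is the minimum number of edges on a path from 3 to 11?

2

Level 0: 3
Level 1: 2, 4, 8
Level 2: 5, 6, 7, 10, 11
Level 3: 1, 9
11 first appears at level 2.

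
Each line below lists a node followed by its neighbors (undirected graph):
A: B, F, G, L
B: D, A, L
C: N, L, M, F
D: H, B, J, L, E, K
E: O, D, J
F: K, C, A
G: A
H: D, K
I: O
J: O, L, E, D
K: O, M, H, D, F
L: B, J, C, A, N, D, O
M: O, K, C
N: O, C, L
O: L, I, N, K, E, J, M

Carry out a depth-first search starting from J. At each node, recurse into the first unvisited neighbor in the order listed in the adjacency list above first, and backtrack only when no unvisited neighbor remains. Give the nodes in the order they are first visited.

Visit J
J → O
O → L
L → B
B → D
D → H
H → K
K → M
M → C
C → N
C → F
F → A
A → G
D → E
O → I

J -> O -> L -> B -> D -> H -> K -> M -> C -> N -> F -> A -> G -> E -> I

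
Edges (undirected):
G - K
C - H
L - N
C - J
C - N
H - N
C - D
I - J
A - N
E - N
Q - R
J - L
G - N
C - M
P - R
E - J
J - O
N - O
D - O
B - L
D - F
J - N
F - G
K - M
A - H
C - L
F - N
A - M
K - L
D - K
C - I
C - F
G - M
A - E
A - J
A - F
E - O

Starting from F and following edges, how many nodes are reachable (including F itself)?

BFS from F visits: F, A, C, D, G, N, E, H, J, M, I, L, K, O, B
Reachable nodes: 15 of 18 total.

15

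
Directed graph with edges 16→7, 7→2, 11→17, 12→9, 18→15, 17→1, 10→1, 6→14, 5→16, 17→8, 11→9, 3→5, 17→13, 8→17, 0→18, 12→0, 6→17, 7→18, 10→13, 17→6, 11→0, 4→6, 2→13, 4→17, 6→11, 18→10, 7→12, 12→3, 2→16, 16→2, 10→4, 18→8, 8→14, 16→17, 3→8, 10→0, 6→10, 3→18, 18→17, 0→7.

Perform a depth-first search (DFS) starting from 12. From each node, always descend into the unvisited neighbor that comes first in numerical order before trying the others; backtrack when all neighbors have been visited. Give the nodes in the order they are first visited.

12 -> 0 -> 7 -> 2 -> 13 -> 16 -> 17 -> 1 -> 6 -> 10 -> 4 -> 11 -> 9 -> 14 -> 8 -> 18 -> 15 -> 3 -> 5

Visit 12
12 → 0
0 → 7
7 → 2
2 → 13
2 → 16
16 → 17
17 → 1
17 → 6
6 → 10
10 → 4
6 → 11
11 → 9
6 → 14
17 → 8
7 → 18
18 → 15
12 → 3
3 → 5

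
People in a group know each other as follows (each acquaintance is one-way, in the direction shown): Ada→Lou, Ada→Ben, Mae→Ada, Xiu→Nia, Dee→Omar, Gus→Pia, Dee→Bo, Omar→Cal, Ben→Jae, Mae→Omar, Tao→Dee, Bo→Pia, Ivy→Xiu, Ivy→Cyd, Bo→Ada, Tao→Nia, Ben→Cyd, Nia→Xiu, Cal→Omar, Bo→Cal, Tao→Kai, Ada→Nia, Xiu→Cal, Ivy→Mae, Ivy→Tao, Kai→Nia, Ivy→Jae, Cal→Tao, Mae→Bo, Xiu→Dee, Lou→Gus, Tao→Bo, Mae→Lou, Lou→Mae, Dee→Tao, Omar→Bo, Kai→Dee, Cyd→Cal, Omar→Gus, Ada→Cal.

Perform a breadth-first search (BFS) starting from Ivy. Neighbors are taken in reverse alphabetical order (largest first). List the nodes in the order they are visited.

Ivy Xiu Tao Mae Jae Cyd Nia Dee Cal Kai Bo Omar Lou Ada Pia Gus Ben

Visit Ivy; enqueue Xiu, Tao, Mae, Jae, Cyd → queue [Xiu, Tao, Mae, Jae, Cyd]
Visit Xiu; enqueue Nia, Dee, Cal → queue [Tao, Mae, Jae, Cyd, Nia, Dee, Cal]
Visit Tao; enqueue Kai, Bo → queue [Mae, Jae, Cyd, Nia, Dee, Cal, Kai, Bo]
Visit Mae; enqueue Omar, Lou, Ada → queue [Jae, Cyd, Nia, Dee, Cal, Kai, Bo, Omar, Lou, Ada]
Visit Jae → queue [Cyd, Nia, Dee, Cal, Kai, Bo, Omar, Lou, Ada]
Visit Cyd → queue [Nia, Dee, Cal, Kai, Bo, Omar, Lou, Ada]
Visit Nia → queue [Dee, Cal, Kai, Bo, Omar, Lou, Ada]
Visit Dee → queue [Cal, Kai, Bo, Omar, Lou, Ada]
Visit Cal → queue [Kai, Bo, Omar, Lou, Ada]
Visit Kai → queue [Bo, Omar, Lou, Ada]
Visit Bo; enqueue Pia → queue [Omar, Lou, Ada, Pia]
Visit Omar; enqueue Gus → queue [Lou, Ada, Pia, Gus]
Visit Lou → queue [Ada, Pia, Gus]
Visit Ada; enqueue Ben → queue [Pia, Gus, Ben]
Visit Pia → queue [Gus, Ben]
Visit Gus → queue [Ben]
Visit Ben → queue []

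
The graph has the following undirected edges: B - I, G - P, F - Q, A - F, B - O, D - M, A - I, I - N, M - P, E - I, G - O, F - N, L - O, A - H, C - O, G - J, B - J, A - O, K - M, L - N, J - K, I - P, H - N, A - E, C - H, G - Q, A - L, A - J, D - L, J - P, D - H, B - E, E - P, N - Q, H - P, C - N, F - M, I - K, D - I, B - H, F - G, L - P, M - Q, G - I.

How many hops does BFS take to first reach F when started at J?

2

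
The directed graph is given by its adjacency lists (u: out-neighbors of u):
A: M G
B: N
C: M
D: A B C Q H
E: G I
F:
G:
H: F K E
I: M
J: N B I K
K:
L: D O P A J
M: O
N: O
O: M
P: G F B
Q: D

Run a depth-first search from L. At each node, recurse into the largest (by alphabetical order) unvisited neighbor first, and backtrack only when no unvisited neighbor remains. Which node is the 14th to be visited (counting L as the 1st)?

H

Visit L
L → P
P → G
P → F
P → B
B → N
N → O
O → M
L → J
J → K
J → I
L → D
D → Q
D → H
H → E
D → C
D → A

Visit order: L, P, G, F, B, N, O, M, J, K, I, D, Q, H, E, C, A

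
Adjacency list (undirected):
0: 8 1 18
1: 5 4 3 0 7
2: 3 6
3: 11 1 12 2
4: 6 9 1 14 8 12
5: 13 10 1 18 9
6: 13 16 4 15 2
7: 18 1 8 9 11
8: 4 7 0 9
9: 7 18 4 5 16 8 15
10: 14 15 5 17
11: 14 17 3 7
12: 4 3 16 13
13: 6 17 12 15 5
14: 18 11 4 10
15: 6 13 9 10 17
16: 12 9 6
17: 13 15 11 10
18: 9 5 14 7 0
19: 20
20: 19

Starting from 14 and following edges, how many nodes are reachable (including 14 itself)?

BFS from 14 visits: 14, 18, 11, 10, 4, 9, 7, 5, 0, 17, 3, 15, 12, 8, 6, 1, 16, 13, 2
Reachable nodes: 19 of 21 total.

19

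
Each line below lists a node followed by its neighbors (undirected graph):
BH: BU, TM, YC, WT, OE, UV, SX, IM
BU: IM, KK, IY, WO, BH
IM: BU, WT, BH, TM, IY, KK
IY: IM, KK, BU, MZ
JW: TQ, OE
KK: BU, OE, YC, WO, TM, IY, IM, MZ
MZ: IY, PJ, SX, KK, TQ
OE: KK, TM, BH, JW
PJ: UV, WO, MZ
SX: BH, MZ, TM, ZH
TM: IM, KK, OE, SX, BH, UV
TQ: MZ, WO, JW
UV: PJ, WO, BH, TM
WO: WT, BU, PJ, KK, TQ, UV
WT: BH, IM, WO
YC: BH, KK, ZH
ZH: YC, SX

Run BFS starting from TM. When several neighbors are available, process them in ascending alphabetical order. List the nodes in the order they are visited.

Visit TM; enqueue BH, IM, KK, OE, SX, UV → queue [BH, IM, KK, OE, SX, UV]
Visit BH; enqueue BU, WT, YC → queue [IM, KK, OE, SX, UV, BU, WT, YC]
Visit IM; enqueue IY → queue [KK, OE, SX, UV, BU, WT, YC, IY]
Visit KK; enqueue MZ, WO → queue [OE, SX, UV, BU, WT, YC, IY, MZ, WO]
Visit OE; enqueue JW → queue [SX, UV, BU, WT, YC, IY, MZ, WO, JW]
Visit SX; enqueue ZH → queue [UV, BU, WT, YC, IY, MZ, WO, JW, ZH]
Visit UV; enqueue PJ → queue [BU, WT, YC, IY, MZ, WO, JW, ZH, PJ]
Visit BU → queue [WT, YC, IY, MZ, WO, JW, ZH, PJ]
Visit WT → queue [YC, IY, MZ, WO, JW, ZH, PJ]
Visit YC → queue [IY, MZ, WO, JW, ZH, PJ]
Visit IY → queue [MZ, WO, JW, ZH, PJ]
Visit MZ; enqueue TQ → queue [WO, JW, ZH, PJ, TQ]
Visit WO → queue [JW, ZH, PJ, TQ]
Visit JW → queue [ZH, PJ, TQ]
Visit ZH → queue [PJ, TQ]
Visit PJ → queue [TQ]
Visit TQ → queue []

TM -> BH -> IM -> KK -> OE -> SX -> UV -> BU -> WT -> YC -> IY -> MZ -> WO -> JW -> ZH -> PJ -> TQ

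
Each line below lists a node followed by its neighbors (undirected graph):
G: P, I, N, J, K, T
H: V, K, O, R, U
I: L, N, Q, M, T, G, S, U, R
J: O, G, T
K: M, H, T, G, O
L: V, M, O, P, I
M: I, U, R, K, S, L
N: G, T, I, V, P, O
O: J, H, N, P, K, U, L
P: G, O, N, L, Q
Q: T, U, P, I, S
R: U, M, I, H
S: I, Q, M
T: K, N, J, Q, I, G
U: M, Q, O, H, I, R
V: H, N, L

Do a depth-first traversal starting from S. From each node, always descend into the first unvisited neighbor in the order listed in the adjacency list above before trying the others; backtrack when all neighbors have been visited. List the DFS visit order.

S -> I -> L -> V -> H -> K -> M -> U -> Q -> T -> N -> G -> P -> O -> J -> R

Visit S
S → I
I → L
L → V
V → H
H → K
K → M
M → U
U → Q
Q → T
T → N
N → G
G → P
P → O
O → J
U → R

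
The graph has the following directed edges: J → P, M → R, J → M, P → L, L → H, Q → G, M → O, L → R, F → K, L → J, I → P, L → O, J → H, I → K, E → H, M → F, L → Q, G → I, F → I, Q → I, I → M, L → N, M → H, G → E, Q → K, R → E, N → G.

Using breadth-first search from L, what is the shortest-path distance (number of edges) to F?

3

Level 0: L
Level 1: H, J, N, O, Q, R
Level 2: E, G, I, K, M, P
Level 3: F
F first appears at level 3.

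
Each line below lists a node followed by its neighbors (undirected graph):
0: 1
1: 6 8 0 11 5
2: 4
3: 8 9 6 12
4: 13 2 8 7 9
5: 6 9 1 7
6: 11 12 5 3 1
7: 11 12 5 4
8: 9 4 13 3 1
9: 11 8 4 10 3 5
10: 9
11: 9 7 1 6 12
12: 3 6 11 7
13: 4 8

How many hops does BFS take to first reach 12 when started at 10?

Level 0: 10
Level 1: 9
Level 2: 3, 4, 5, 8, 11
Level 3: 1, 2, 6, 7, 12, 13
Level 4: 0
12 first appears at level 3.

3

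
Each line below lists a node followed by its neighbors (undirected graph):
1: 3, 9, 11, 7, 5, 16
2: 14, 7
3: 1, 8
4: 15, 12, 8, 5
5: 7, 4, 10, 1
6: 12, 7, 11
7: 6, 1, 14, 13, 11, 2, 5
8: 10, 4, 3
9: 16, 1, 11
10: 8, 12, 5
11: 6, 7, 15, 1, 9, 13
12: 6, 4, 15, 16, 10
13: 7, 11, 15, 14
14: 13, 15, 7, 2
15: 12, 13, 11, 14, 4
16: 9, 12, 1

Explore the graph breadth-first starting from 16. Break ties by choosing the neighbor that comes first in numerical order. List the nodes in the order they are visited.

Visit 16; enqueue 1, 9, 12 → queue [1, 9, 12]
Visit 1; enqueue 3, 5, 7, 11 → queue [9, 12, 3, 5, 7, 11]
Visit 9 → queue [12, 3, 5, 7, 11]
Visit 12; enqueue 4, 6, 10, 15 → queue [3, 5, 7, 11, 4, 6, 10, 15]
Visit 3; enqueue 8 → queue [5, 7, 11, 4, 6, 10, 15, 8]
Visit 5 → queue [7, 11, 4, 6, 10, 15, 8]
Visit 7; enqueue 2, 13, 14 → queue [11, 4, 6, 10, 15, 8, 2, 13, 14]
Visit 11 → queue [4, 6, 10, 15, 8, 2, 13, 14]
Visit 4 → queue [6, 10, 15, 8, 2, 13, 14]
Visit 6 → queue [10, 15, 8, 2, 13, 14]
Visit 10 → queue [15, 8, 2, 13, 14]
Visit 15 → queue [8, 2, 13, 14]
Visit 8 → queue [2, 13, 14]
Visit 2 → queue [13, 14]
Visit 13 → queue [14]
Visit 14 → queue []

16 -> 1 -> 9 -> 12 -> 3 -> 5 -> 7 -> 11 -> 4 -> 6 -> 10 -> 15 -> 8 -> 2 -> 13 -> 14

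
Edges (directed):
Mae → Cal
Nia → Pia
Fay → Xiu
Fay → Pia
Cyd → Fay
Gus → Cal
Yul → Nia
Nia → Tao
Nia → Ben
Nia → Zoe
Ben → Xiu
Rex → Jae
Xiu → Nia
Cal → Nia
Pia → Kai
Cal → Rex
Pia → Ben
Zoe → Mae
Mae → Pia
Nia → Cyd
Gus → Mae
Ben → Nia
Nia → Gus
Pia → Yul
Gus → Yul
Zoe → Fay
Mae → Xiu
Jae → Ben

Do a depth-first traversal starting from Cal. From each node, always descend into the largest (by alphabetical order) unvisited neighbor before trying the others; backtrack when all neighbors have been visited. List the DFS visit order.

Visit Cal
Cal → Rex
Rex → Jae
Jae → Ben
Ben → Xiu
Xiu → Nia
Nia → Zoe
Zoe → Mae
Mae → Pia
Pia → Yul
Pia → Kai
Zoe → Fay
Nia → Tao
Nia → Gus
Nia → Cyd

Cal → Rex → Jae → Ben → Xiu → Nia → Zoe → Mae → Pia → Yul → Kai → Fay → Tao → Gus → Cyd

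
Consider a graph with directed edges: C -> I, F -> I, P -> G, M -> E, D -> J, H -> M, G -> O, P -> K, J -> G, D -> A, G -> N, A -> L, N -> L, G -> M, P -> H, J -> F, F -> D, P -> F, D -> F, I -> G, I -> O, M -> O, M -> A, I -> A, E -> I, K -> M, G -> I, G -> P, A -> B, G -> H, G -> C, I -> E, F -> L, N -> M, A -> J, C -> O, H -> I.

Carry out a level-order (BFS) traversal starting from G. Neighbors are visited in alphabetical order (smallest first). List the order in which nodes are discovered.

G, C, H, I, M, N, O, P, A, E, L, F, K, B, J, D

Visit G; enqueue C, H, I, M, N, O, P → queue [C, H, I, M, N, O, P]
Visit C → queue [H, I, M, N, O, P]
Visit H → queue [I, M, N, O, P]
Visit I; enqueue A, E → queue [M, N, O, P, A, E]
Visit M → queue [N, O, P, A, E]
Visit N; enqueue L → queue [O, P, A, E, L]
Visit O → queue [P, A, E, L]
Visit P; enqueue F, K → queue [A, E, L, F, K]
Visit A; enqueue B, J → queue [E, L, F, K, B, J]
Visit E → queue [L, F, K, B, J]
Visit L → queue [F, K, B, J]
Visit F; enqueue D → queue [K, B, J, D]
Visit K → queue [B, J, D]
Visit B → queue [J, D]
Visit J → queue [D]
Visit D → queue []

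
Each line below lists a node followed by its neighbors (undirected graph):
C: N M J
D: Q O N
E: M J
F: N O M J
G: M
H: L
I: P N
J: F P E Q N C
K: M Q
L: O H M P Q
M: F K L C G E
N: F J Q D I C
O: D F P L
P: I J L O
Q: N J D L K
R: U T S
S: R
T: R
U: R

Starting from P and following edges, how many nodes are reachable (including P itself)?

BFS from P visits: P, I, J, L, O, N, F, E, Q, C, H, M, D, K, G
Reachable nodes: 15 of 19 total.

15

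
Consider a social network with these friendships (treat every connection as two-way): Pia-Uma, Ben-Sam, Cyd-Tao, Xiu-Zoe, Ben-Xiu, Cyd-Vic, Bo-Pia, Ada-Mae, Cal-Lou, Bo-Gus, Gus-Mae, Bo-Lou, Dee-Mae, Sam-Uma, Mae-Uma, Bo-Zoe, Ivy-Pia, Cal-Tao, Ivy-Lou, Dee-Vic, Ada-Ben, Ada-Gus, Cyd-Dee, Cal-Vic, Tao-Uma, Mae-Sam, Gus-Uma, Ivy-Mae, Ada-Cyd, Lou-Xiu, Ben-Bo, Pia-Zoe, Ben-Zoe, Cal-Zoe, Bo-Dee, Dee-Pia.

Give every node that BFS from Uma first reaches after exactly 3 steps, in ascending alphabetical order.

Level 0: Uma
Level 1: Gus, Mae, Pia, Sam, Tao
Level 2: Ada, Ben, Bo, Cal, Cyd, Dee, Ivy, Zoe
Level 3: Lou, Vic, Xiu

Lou, Vic, Xiu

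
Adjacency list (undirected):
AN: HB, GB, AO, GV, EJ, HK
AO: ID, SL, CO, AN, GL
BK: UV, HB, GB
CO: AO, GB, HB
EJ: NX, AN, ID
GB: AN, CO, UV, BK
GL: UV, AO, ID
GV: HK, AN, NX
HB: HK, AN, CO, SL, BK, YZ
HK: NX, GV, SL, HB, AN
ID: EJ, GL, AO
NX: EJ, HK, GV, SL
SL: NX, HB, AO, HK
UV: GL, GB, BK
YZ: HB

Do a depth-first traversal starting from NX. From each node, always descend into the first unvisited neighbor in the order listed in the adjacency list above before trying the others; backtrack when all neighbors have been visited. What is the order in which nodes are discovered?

NX, EJ, AN, HB, HK, GV, SL, AO, ID, GL, UV, GB, CO, BK, YZ

Visit NX
NX → EJ
EJ → AN
AN → HB
HB → HK
HK → GV
HK → SL
SL → AO
AO → ID
ID → GL
GL → UV
UV → GB
GB → CO
GB → BK
HB → YZ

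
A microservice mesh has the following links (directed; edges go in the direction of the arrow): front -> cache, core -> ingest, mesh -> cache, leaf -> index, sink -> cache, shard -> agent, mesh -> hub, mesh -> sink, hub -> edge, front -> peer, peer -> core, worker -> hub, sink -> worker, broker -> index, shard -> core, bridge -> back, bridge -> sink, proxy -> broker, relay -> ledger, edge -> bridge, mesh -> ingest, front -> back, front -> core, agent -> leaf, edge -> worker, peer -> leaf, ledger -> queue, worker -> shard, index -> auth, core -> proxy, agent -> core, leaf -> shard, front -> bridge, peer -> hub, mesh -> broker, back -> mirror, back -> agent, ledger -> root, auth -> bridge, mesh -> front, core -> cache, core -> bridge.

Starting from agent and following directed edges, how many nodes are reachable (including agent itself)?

BFS from agent visits: agent, leaf, core, shard, index, proxy, ingest, cache, bridge, auth, broker, sink, back, worker, mirror, hub, edge
Reachable nodes: 17 of 24 total.

17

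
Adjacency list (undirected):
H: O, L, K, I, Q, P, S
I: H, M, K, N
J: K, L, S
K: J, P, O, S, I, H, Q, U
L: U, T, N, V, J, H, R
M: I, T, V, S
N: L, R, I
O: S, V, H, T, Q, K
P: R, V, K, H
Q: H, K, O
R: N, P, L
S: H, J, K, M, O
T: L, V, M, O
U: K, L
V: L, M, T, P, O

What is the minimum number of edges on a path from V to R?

Level 0: V
Level 1: L, M, O, P, T
Level 2: H, I, J, K, N, Q, R, S, U
R first appears at level 2.

2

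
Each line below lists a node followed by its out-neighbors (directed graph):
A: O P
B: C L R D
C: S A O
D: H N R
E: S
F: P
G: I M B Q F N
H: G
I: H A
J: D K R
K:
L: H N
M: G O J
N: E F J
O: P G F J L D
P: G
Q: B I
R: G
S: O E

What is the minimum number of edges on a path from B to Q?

3

Level 0: B
Level 1: C, D, L, R
Level 2: A, G, H, N, O, S
Level 3: E, F, I, J, M, P, Q
Level 4: K
Q first appears at level 3.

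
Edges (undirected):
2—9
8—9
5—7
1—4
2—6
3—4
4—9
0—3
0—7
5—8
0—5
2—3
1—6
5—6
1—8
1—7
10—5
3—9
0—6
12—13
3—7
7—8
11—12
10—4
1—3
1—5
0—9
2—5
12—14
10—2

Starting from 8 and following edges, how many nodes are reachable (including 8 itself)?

BFS from 8 visits: 8, 9, 7, 5, 1, 4, 3, 2, 0, 10, 6
Reachable nodes: 11 of 15 total.

11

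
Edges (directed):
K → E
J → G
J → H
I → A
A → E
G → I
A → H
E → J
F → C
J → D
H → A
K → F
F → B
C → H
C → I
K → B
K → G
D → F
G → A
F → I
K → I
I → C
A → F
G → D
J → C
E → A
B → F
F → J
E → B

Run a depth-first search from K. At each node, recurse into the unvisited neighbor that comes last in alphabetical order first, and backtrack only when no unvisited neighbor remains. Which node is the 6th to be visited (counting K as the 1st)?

Visit K
K → I
I → C
C → H
H → A
A → F
F → J
J → G
G → D
F → B
A → E

Visit order: K, I, C, H, A, F, J, G, D, B, E

F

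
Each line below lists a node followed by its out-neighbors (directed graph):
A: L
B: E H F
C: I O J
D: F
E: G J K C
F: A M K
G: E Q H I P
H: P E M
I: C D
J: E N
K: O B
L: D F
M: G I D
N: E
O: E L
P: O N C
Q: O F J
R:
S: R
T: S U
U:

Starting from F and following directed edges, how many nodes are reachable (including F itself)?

BFS from F visits: F, A, M, K, L, G, I, D, O, B, E, Q, H, P, C, J, N
Reachable nodes: 17 of 21 total.

17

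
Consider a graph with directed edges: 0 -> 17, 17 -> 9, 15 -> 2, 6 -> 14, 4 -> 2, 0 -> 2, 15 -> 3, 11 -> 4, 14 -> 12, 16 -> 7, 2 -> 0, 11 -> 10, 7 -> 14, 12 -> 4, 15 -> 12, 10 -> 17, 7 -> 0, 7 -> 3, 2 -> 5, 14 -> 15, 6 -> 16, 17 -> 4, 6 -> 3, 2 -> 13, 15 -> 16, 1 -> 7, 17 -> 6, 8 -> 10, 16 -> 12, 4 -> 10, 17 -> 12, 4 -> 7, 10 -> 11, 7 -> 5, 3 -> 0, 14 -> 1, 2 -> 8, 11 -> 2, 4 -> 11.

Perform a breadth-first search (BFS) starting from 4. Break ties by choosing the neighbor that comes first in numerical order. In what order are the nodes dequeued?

4, 2, 7, 10, 11, 0, 5, 8, 13, 3, 14, 17, 1, 12, 15, 6, 9, 16

Visit 4; enqueue 2, 7, 10, 11 → queue [2, 7, 10, 11]
Visit 2; enqueue 0, 5, 8, 13 → queue [7, 10, 11, 0, 5, 8, 13]
Visit 7; enqueue 3, 14 → queue [10, 11, 0, 5, 8, 13, 3, 14]
Visit 10; enqueue 17 → queue [11, 0, 5, 8, 13, 3, 14, 17]
Visit 11 → queue [0, 5, 8, 13, 3, 14, 17]
Visit 0 → queue [5, 8, 13, 3, 14, 17]
Visit 5 → queue [8, 13, 3, 14, 17]
Visit 8 → queue [13, 3, 14, 17]
Visit 13 → queue [3, 14, 17]
Visit 3 → queue [14, 17]
Visit 14; enqueue 1, 12, 15 → queue [17, 1, 12, 15]
Visit 17; enqueue 6, 9 → queue [1, 12, 15, 6, 9]
Visit 1 → queue [12, 15, 6, 9]
Visit 12 → queue [15, 6, 9]
Visit 15; enqueue 16 → queue [6, 9, 16]
Visit 6 → queue [9, 16]
Visit 9 → queue [16]
Visit 16 → queue []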